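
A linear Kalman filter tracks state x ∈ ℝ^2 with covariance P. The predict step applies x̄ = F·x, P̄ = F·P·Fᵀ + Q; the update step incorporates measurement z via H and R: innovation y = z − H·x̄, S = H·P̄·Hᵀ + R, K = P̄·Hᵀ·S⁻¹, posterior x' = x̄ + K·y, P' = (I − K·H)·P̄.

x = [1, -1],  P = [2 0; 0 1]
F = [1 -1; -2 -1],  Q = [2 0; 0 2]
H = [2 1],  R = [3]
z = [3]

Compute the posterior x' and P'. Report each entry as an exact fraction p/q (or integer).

x̄ = F·x = [2, -1]
P̄ = F·P·Fᵀ + Q = [5 -3; -3 11]
y = z − H·x̄ = [0]
S = H·P̄·Hᵀ + R = [22]
K = P̄·Hᵀ·S⁻¹ = [7/22; 5/22]
x' = x̄ + K·y = [2, -1]
P' = (I − K·H)·P̄ = [61/22 -101/22; -101/22 217/22]

x' = [2, -1]
P' = [61/22 -101/22; -101/22 217/22]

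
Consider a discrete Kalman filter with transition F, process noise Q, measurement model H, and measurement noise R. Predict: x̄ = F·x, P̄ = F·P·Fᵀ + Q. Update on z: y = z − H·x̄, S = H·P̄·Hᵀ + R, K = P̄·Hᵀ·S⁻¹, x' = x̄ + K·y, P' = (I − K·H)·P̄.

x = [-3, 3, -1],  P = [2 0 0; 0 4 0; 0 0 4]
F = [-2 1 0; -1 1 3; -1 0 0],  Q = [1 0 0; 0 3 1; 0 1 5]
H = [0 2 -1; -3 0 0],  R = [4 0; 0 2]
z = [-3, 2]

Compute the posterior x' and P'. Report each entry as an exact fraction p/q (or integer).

x' = [-2004/4001, -6135/4001, -3/4001]
P' = [4366/20005 776/20005 1456/20005; 776/20005 46746/20005 55536/20005; 1456/20005 55536/20005 113276/20005]

x̄ = F·x = [9, 3, 3]
P̄ = F·P·Fᵀ + Q = [13 8 4; 8 45 3; 4 3 7]
y = z − H·x̄ = [-6, 29]
S = H·P̄·Hᵀ + R = [179 -36; -36 119]
K = P̄·Hᵀ·S⁻¹ = [24/20005 -6549/20005; 9489/20005 -1164/20005; -551/20005 -2184/20005]
x' = x̄ + K·y = [-2004/4001, -6135/4001, -3/4001]
P' = (I − K·H)·P̄ = [4366/20005 776/20005 1456/20005; 776/20005 46746/20005 55536/20005; 1456/20005 55536/20005 113276/20005]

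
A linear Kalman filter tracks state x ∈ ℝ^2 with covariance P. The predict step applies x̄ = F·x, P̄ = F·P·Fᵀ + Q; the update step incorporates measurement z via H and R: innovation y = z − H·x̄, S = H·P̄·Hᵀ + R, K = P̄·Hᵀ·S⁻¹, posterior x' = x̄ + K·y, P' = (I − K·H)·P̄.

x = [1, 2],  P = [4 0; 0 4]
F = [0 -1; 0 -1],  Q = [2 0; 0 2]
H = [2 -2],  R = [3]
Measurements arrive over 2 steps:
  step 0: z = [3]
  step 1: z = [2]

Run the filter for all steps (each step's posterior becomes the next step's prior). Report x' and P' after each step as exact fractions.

step 0: x̄ = F·x = [-2, -2]
step 0: P̄ = F·P·Fᵀ + Q = [6 4; 4 6]
step 0: y = z − H·x̄ = [3]
step 0: S = H·P̄·Hᵀ + R = [19]
step 0: K = P̄·Hᵀ·S⁻¹ = [4/19; -4/19]
step 0: x' = x̄ + K·y = [-26/19, -50/19]
step 0: P' = (I − K·H)·P̄ = [98/19 92/19; 92/19 98/19]
step 1: x̄ = F·x = [50/19, 50/19]
step 1: P̄ = F·P·Fᵀ + Q = [136/19 98/19; 98/19 136/19]
step 1: y = z − H·x̄ = [2]
step 1: S = H·P̄·Hᵀ + R = [19]
step 1: K = P̄·Hᵀ·S⁻¹ = [4/19; -4/19]
step 1: x' = x̄ + K·y = [58/19, 42/19]
step 1: P' = (I − K·H)·P̄ = [120/19 6; 6 120/19]

step 0: x' = [-26/19, -50/19], P' = [98/19 92/19; 92/19 98/19]
step 1: x' = [58/19, 42/19], P' = [120/19 6; 6 120/19]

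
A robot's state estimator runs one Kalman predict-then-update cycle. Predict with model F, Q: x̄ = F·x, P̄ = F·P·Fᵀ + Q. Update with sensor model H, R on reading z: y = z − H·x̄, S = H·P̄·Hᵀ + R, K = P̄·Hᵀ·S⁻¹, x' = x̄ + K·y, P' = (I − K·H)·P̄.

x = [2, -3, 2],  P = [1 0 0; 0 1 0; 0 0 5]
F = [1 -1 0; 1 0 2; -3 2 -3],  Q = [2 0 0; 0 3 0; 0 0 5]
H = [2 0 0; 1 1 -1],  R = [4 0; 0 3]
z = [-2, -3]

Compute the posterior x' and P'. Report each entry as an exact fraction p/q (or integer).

x̄ = F·x = [5, 6, -18]
P̄ = F·P·Fᵀ + Q = [4 1 -5; 1 24 -33; -5 -33 63]
y = z − H·x̄ = [-12, -32]
S = H·P̄·Hᵀ + R = [20 20; 20 172]
K = P̄·Hᵀ·S⁻¹ = [147/380 1/76; -51/190 7/19; 15/152 -91/152]
x' = x̄ + K·y = [-6/95, -244/95, -1/38]
P' = (I − K·H)·P̄ = [147/190 -51/95 15/76; -51/95 301/95 29/19; 15/76 29/19 535/152]

x' = [-6/95, -244/95, -1/38]
P' = [147/190 -51/95 15/76; -51/95 301/95 29/19; 15/76 29/19 535/152]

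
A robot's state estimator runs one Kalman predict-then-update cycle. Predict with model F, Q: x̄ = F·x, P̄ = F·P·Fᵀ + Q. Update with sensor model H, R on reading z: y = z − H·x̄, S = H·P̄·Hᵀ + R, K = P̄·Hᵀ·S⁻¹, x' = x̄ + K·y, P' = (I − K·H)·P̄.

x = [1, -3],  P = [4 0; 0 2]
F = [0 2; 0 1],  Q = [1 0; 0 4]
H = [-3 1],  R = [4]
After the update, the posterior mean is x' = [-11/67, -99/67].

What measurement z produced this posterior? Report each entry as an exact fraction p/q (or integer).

x̄ = F·x = [-6, -3]
P̄ = F·P·Fᵀ + Q = [9 4; 4 6]
S = H·P̄·Hᵀ + R = [67]
K = P̄·Hᵀ·S⁻¹ = [-23/67; -6/67]
x' − x̄ = [391/67, 102/67] = K·y
y = (KᵀK)⁻¹·Kᵀ·(x' − x̄) = [-17]
z = y + H·x̄ = [-17] + [15] = [-2]

z = [-2]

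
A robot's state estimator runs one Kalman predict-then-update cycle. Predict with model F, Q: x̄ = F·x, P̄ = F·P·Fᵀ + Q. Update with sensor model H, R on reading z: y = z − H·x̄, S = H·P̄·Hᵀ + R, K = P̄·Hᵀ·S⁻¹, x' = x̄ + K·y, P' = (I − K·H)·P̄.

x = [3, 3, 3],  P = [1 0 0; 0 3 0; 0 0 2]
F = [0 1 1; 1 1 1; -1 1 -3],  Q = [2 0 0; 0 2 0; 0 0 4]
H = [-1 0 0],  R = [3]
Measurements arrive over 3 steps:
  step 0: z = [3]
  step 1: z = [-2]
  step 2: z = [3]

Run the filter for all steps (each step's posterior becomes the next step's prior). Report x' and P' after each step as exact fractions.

step 0: x' = [-3/10, 9/2, -63/10], P' = [21/10 3/2 -9/10; 3/2 11/2 -5/2; -9/10 -5/2 251/10]
step 1: x' = [83/51, 353/306, 1589/102], P' = [46/17 131/51 -109/17; 131/51 2591/306 -745/102; -109/17 -745/102 3547/34]
step 2: x' = [-38304/15787, 5029/15787, 118301/15787], P' = [45984/15787 43302/15787 -131298/15787; 43302/15787 141262/15787 -85528/15787; -131298/15787 -85528/15787 2546180/15787]

step 0: x̄ = F·x = [6, 9, -9]
step 0: P̄ = F·P·Fᵀ + Q = [7 5 -3; 5 8 -4; -3 -4 26]
step 0: y = z − H·x̄ = [9]
step 0: S = H·P̄·Hᵀ + R = [10]
step 0: K = P̄·Hᵀ·S⁻¹ = [-7/10; -1/2; 3/10]
step 0: x' = x̄ + K·y = [-3/10, 9/2, -63/10]
step 0: P' = (I − K·H)·P̄ = [21/10 3/2 -9/10; 3/2 11/2 -5/2; -9/10 -5/2 251/10]
step 1: x̄ = F·x = [-9/5, -21/10, 237/10]
step 1: P̄ = F·P·Fᵀ + Q = [138/5 131/5 -327/5; 131/5 309/10 -633/10; -327/5 -633/10 2441/10]
step 1: y = z − H·x̄ = [-19/5]
step 1: S = H·P̄·Hᵀ + R = [153/5]
step 1: K = P̄·Hᵀ·S⁻¹ = [-46/51; -131/153; 109/51]
step 1: x' = x̄ + K·y = [83/51, 353/306, 1589/102]
step 1: P' = (I − K·H)·P̄ = [46/17 131/51 -109/17; 131/51 2591/306 -745/102; -109/17 -745/102 3547/34]
step 2: x̄ = F·x = [2560/153, 2809/153, -7223/153]
step 2: P̄ = F·P·Fᵀ + Q = [15328/153 14434/153 -43766/153; 14434/153 14566/153 -40844/153; -43766/153 -40844/153 146008/153]
step 2: y = z − H·x̄ = [3019/153]
step 2: S = H·P̄·Hᵀ + R = [15787/153]
step 2: K = P̄·Hᵀ·S⁻¹ = [-15328/15787; -14434/15787; 43766/15787]
step 2: x' = x̄ + K·y = [-38304/15787, 5029/15787, 118301/15787]
step 2: P' = (I − K·H)·P̄ = [45984/15787 43302/15787 -131298/15787; 43302/15787 141262/15787 -85528/15787; -131298/15787 -85528/15787 2546180/15787]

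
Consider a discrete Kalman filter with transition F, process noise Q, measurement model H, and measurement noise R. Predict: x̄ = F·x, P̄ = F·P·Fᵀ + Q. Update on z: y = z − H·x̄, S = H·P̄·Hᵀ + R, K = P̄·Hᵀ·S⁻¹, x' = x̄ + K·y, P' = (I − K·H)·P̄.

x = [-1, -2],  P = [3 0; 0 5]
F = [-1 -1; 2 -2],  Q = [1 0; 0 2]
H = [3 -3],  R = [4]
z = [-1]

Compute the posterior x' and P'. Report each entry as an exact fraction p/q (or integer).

x' = [897/319, 998/319]
P' = [2646/319 2626/319; 2626/319 2746/319]

x̄ = F·x = [3, 2]
P̄ = F·P·Fᵀ + Q = [9 4; 4 34]
y = z − H·x̄ = [-4]
S = H·P̄·Hᵀ + R = [319]
K = P̄·Hᵀ·S⁻¹ = [15/319; -90/319]
x' = x̄ + K·y = [897/319, 998/319]
P' = (I − K·H)·P̄ = [2646/319 2626/319; 2626/319 2746/319]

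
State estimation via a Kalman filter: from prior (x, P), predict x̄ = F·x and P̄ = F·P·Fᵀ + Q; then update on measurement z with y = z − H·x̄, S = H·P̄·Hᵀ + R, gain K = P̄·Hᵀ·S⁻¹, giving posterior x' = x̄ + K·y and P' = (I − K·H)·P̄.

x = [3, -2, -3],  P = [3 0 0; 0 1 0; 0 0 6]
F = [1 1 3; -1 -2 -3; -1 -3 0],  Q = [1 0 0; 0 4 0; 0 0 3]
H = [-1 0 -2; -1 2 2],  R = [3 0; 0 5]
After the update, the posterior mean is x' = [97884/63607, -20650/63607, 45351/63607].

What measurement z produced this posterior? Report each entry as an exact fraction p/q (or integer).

x̄ = F·x = [-8, 10, 3]
P̄ = F·P·Fᵀ + Q = [59 -59 -6; -59 65 9; -6 9 15]
S = H·P̄·Hᵀ + R = [98 81; 81 716]
K = P̄·Hᵀ·S⁻¹ = [-18343/63607 -14715/63607; 12589/63607 16965/63607; -21558/63607 7236/63607]
x' − x̄ = [606740/63607, -656720/63607, -145470/63607] = K·y
y = (KᵀK)⁻¹·Kᵀ·(x' − x̄) = [-5, -35]
z = y + H·x̄ = [-5, -35] + [2, 34] = [-3, -1]

z = [-3, -1]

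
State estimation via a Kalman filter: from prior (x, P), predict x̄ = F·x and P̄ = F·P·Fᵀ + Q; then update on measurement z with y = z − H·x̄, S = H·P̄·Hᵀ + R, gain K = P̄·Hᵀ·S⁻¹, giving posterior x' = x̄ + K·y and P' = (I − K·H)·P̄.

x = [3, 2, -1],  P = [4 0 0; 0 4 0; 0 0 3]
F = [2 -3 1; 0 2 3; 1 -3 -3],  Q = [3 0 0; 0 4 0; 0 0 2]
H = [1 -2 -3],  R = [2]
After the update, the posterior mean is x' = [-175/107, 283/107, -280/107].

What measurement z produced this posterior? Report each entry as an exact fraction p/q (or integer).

z = [1]

x̄ = F·x = [-1, 1, 0]
P̄ = F·P·Fᵀ + Q = [58 -15 35; -15 47 -51; 35 -51 69]
S = H·P̄·Hᵀ + R = [107]
K = P̄·Hᵀ·S⁻¹ = [-17/107; 44/107; -70/107]
x' − x̄ = [-68/107, 176/107, -280/107] = K·y
y = (KᵀK)⁻¹·Kᵀ·(x' − x̄) = [4]
z = y + H·x̄ = [4] + [-3] = [1]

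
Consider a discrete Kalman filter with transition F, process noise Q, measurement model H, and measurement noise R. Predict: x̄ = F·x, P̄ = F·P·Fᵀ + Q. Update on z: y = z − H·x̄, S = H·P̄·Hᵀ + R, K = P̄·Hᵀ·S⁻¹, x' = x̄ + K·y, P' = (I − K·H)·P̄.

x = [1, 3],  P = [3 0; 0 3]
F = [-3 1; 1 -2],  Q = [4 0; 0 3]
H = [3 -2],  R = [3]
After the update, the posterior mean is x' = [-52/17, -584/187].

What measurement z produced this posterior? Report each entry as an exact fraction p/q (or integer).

x̄ = F·x = [0, -5]
P̄ = F·P·Fᵀ + Q = [34 -15; -15 18]
S = H·P̄·Hᵀ + R = [561]
K = P̄·Hᵀ·S⁻¹ = [4/17; -27/187]
x' − x̄ = [-52/17, 351/187] = K·y
y = (KᵀK)⁻¹·Kᵀ·(x' − x̄) = [-13]
z = y + H·x̄ = [-13] + [10] = [-3]

z = [-3]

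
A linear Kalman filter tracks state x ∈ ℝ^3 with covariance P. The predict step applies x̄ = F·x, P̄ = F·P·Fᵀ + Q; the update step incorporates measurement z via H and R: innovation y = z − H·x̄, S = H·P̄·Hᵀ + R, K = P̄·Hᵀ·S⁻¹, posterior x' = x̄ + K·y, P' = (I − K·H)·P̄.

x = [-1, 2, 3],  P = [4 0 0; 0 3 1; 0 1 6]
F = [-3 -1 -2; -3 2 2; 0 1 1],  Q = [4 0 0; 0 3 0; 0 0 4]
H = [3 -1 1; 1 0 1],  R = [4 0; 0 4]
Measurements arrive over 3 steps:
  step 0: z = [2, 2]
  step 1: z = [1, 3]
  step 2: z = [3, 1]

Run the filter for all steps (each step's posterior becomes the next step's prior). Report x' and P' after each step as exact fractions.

step 0: x̄ = F·x = [-5, 13, 5]
step 0: P̄ = F·P·Fᵀ + Q = [71 0 -18; 0 83 22; -18 22 15]
step 0: y = z − H·x̄ = [25, 2]
step 0: S = H·P̄·Hᵀ + R = [589 134; 134 54]
step 0: K = P̄·Hᵀ·S⁻¹ = [1714/6925 5087/13850; -3121/6925 10566/6925; -1446/6925 6407/13850]
step 0: x' = x̄ + K·y = [13312/6925, 33132/6925, 4882/6925]
step 0: P' = (I − K·H)·P̄ = [45279/13850 48597/6925 -24931/13850; 48597/6925 151942/6925 -6333/6925; -24931/13850 -6333/6925 50559/13850]
step 1: x̄ = F·x = [-82832/6925, 36092/6925, 38014/6925]
step 1: P̄ = F·P·Fᵀ + Q = [1202359/13850 -618079/13850 -583793/13850; -618079/13850 898349/13850 441433/13850; -583793/13850 441433/13850 384511/13850]
step 1: y = z − H·x̄ = [253499/6925, 65593/6925]
step 1: S = H·P̄·Hᵀ + R = [11482341/13850 916531/6925; 916531/6925 237342/6925]
step 1: K = P̄·Hᵀ·S⁻¹ = [1533334/5390323 15441935/75464522; -1993977/5390323 39858793/37732261; -1271468/5390323 37057905/75464522]
step 1: x' = x̄ + K·y = [29427647/75464522, 63247992/37732261, 113649873/75464522]
step 1: P' = (I − K·H)·P̄ = [108867564/37732261 205685646/37732261 -77983694/37732261; 205685646/37732261 626637820/37732261 -46250474/37732261; -77983694/37732261 -46250474/37732261 152099504/37732261]
step 2: x̄ = F·x = [-442078671/75464522, 392008773/75464522, 34306551/10780646]
step 2: P̄ = F·P·Fᵀ + Q = [2479080608/37732261 -1221419674/37732261 -167884466/5390323; -1221419674/37732261 2305526939/37732261 141338128/5390323; -167884466/5390323 141338128/5390323 119595060/5390323]
step 2: y = z − H·x̄ = [1704492495/75464522, 138698668/37732261]
step 2: S = H·P̄·Hᵀ + R = [23903983555/37732261 3805694974/37732261; 3805694974/37732261 1116792548/37732261]
step 2: K = P̄·Hᵀ·S⁻¹ = [3213694303/11559335758 5089135829/23118671516; -15500571271/40457675153 44414811290/40457675153; -18690165147/80915350306 78398782699/161830700612]
step 2: x' = x̄ + K·y = [28448822399/23118671516, 23318328662/40457675153, -41130674531/161830700612]
step 2: P' = (I − K·H)·P̄ = [34164516699/11559335758 32826263922/5779667879 -23986245041/11559335758; 32826263922/5779667879 699229225152/40457675153 -52124602294/40457675153; -23986245041/11559335758 -52124602294/40457675153 324701280685/80915350306]

step 0: x' = [13312/6925, 33132/6925, 4882/6925], P' = [45279/13850 48597/6925 -24931/13850; 48597/6925 151942/6925 -6333/6925; -24931/13850 -6333/6925 50559/13850]
step 1: x' = [29427647/75464522, 63247992/37732261, 113649873/75464522], P' = [108867564/37732261 205685646/37732261 -77983694/37732261; 205685646/37732261 626637820/37732261 -46250474/37732261; -77983694/37732261 -46250474/37732261 152099504/37732261]
step 2: x' = [28448822399/23118671516, 23318328662/40457675153, -41130674531/161830700612], P' = [34164516699/11559335758 32826263922/5779667879 -23986245041/11559335758; 32826263922/5779667879 699229225152/40457675153 -52124602294/40457675153; -23986245041/11559335758 -52124602294/40457675153 324701280685/80915350306]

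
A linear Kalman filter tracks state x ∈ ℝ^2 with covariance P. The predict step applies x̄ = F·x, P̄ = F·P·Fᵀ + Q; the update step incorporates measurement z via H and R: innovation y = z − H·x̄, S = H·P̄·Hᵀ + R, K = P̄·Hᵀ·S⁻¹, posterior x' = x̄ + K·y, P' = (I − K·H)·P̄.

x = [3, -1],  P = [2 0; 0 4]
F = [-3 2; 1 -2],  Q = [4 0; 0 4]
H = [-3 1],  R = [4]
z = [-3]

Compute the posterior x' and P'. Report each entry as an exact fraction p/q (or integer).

x̄ = F·x = [-11, 5]
P̄ = F·P·Fᵀ + Q = [38 -22; -22 22]
y = z − H·x̄ = [-41]
S = H·P̄·Hᵀ + R = [500]
K = P̄·Hᵀ·S⁻¹ = [-34/125; 22/125]
x' = x̄ + K·y = [19/125, -277/125]
P' = (I − K·H)·P̄ = [126/125 242/125; 242/125 814/125]

x' = [19/125, -277/125]
P' = [126/125 242/125; 242/125 814/125]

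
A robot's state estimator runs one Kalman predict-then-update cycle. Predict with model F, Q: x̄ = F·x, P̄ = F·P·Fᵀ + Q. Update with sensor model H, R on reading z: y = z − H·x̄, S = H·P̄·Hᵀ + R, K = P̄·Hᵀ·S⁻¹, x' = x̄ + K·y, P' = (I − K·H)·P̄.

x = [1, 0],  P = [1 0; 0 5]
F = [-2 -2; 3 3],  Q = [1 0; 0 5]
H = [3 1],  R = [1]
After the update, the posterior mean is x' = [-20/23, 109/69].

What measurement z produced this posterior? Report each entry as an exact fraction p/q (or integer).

x̄ = F·x = [-2, 3]
P̄ = F·P·Fᵀ + Q = [25 -36; -36 59]
S = H·P̄·Hᵀ + R = [69]
K = P̄·Hᵀ·S⁻¹ = [13/23; -49/69]
x' − x̄ = [26/23, -98/69] = K·y
y = (KᵀK)⁻¹·Kᵀ·(x' − x̄) = [2]
z = y + H·x̄ = [2] + [-3] = [-1]

z = [-1]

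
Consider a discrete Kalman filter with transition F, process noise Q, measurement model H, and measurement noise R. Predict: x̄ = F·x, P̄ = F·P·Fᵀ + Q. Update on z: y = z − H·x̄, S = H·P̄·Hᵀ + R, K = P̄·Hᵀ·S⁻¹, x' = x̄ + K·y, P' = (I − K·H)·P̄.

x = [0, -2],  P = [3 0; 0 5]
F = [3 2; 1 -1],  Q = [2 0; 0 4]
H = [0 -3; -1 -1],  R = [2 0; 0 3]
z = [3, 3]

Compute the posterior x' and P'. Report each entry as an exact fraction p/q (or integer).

x̄ = F·x = [-4, 2]
P̄ = F·P·Fᵀ + Q = [49 -1; -1 12]
y = z − H·x̄ = [9, 1]
S = H·P̄·Hᵀ + R = [110 33; 33 62]
K = P̄·Hᵀ·S⁻¹ = [1770/5731 -489/521; -1869/5731 -2/521]
x' = x̄ + K·y = [-12373/5731, -5381/5731]
P' = (I − K·H)·P̄ = [17317/5731 -1180/5731; -1180/5731 1246/5731]

x' = [-12373/5731, -5381/5731]
P' = [17317/5731 -1180/5731; -1180/5731 1246/5731]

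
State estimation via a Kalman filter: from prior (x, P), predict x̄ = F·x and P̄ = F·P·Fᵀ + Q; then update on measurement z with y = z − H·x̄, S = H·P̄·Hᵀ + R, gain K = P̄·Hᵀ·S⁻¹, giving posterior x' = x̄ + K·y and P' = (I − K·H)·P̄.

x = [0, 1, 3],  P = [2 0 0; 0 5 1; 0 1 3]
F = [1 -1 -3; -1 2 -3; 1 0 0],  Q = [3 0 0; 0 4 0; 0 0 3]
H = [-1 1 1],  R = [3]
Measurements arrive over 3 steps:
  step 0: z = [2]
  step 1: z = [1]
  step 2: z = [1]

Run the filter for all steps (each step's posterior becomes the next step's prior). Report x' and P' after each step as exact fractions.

step 0: x̄ = F·x = [-10, -7, 0]
step 0: P̄ = F·P·Fᵀ + Q = [43 12 2; 12 41 -2; 2 -2 5]
step 0: y = z − H·x̄ = [-1]
step 0: S = H·P̄·Hᵀ + R = [60]
step 0: K = P̄·Hᵀ·S⁻¹ = [-29/60; 9/20; 1/60]
step 0: x' = x̄ + K·y = [-571/60, -149/20, -1/60]
step 0: P' = (I − K·H)·P̄ = [1739/60 501/20 149/60; 501/20 577/20 -49/20; 149/60 -49/20 299/60]
step 1: x̄ = F·x = [-121/60, -16/3, -571/60]
step 1: P̄ = F·P·Fᵀ + Q = [1559/60 122/3 -211/60; 122/3 412/3 41/3; -211/60 41/3 1919/60]
step 1: y = z − H·x̄ = [83/6]
step 1: S = H·P̄·Hᵀ + R = [454/3]
step 1: K = P̄·Hᵀ·S⁻¹ = [67/908; 331/454; 295/908]
step 1: x' = x̄ + K·y = [-9043/9080, 4315/908, -45603/9080]
step 1: P' = (I − K·H)·P̄ = [228447/9080 29533/908 -64873/9080; 29533/908 25829/454 -20139/908; -64873/9080 -20139/908 145367/9080]
step 2: x̄ = F·x = [10577/1135, 29019/1135, -9043/9080]
step 2: P̄ = F·P·Fᵀ + Q = [83851/1135 192107/1135 15967/1135; 192107/1135 560689/1135 69604/1135; 15967/1135 69604/1135 255687/9080]
step 2: y = z − H·x̄ = [-129413/9080]
step 2: S = H·P̄·Hᵀ + R = [3223727/9080]
step 2: K = P̄·Hᵀ·S⁻¹ = [993784/3223727; 3505488/3223727; 684783/3223727]
step 2: x' = x̄ + K·y = [15877788/3223727, 32460237/3223727, -12970483/3223727]
step 2: P' = (I − K·H)·P̄ = [129393747/3223727 161972059/3223727 -29596960/3223727; 161972059/3223727 239165201/3223727 -66676678/3223727; -29596960/3223727 -66676678/3223727 39134067/3223727]

step 0: x' = [-571/60, -149/20, -1/60], P' = [1739/60 501/20 149/60; 501/20 577/20 -49/20; 149/60 -49/20 299/60]
step 1: x' = [-9043/9080, 4315/908, -45603/9080], P' = [228447/9080 29533/908 -64873/9080; 29533/908 25829/454 -20139/908; -64873/9080 -20139/908 145367/9080]
step 2: x' = [15877788/3223727, 32460237/3223727, -12970483/3223727], P' = [129393747/3223727 161972059/3223727 -29596960/3223727; 161972059/3223727 239165201/3223727 -66676678/3223727; -29596960/3223727 -66676678/3223727 39134067/3223727]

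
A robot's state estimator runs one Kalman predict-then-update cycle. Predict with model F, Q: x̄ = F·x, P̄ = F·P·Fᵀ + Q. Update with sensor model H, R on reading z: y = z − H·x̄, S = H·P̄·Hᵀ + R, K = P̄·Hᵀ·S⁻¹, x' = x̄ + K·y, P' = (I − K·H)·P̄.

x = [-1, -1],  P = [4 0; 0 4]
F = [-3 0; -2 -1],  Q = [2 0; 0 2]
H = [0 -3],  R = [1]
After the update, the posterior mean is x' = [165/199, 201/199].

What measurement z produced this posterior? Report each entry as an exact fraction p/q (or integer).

x̄ = F·x = [3, 3]
P̄ = F·P·Fᵀ + Q = [38 24; 24 22]
S = H·P̄·Hᵀ + R = [199]
K = P̄·Hᵀ·S⁻¹ = [-72/199; -66/199]
x' − x̄ = [-432/199, -396/199] = K·y
y = (KᵀK)⁻¹·Kᵀ·(x' − x̄) = [6]
z = y + H·x̄ = [6] + [-9] = [-3]

z = [-3]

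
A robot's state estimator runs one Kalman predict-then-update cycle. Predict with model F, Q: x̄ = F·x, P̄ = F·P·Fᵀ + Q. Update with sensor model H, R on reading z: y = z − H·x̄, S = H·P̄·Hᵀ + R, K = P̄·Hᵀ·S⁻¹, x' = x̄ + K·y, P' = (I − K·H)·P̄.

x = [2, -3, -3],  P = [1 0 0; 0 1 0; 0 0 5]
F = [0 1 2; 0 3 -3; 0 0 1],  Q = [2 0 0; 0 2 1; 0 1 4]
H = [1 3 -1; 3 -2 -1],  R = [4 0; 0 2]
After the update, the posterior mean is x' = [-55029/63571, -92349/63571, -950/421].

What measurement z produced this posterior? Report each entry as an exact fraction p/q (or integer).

x̄ = F·x = [-9, 0, -3]
P̄ = F·P·Fᵀ + Q = [23 -27 10; -27 56 -14; 10 -14 9]
S = H·P̄·Hᵀ + R = [442 -473; -473 650]
K = P̄·Hᵀ·S⁻¹ = [9249/63571 17782/63571; 16083/63571 -5803/63571; -23/421 15/421]
x' − x̄ = [517110/63571, -92349/63571, 313/421] = K·y
y = (KᵀK)⁻¹·Kᵀ·(x' − x̄) = [4, 27]
z = y + H·x̄ = [4, 27] + [-6, -24] = [-2, 3]

z = [-2, 3]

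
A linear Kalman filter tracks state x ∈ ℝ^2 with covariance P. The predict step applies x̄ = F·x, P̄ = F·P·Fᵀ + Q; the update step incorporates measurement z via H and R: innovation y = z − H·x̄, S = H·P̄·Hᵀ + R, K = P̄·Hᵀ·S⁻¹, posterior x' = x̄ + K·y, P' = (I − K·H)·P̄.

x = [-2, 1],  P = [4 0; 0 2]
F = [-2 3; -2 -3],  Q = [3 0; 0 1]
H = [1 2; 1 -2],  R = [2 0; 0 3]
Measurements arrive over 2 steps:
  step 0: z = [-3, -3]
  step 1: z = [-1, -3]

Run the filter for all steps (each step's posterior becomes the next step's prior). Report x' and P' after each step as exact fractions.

step 0: x' = [-8233/3077, -59/3077], P' = [26042/21539 -2594/21539; -2594/21539 6665/21539]
step 1: x' = [-3058077/2067943, 1257792/2067943], P' = [2315458/2067943 -205231/2067943; -205231/2067943 9799369/33087088]

step 0: x̄ = F·x = [7, 1]
step 0: P̄ = F·P·Fᵀ + Q = [37 -2; -2 35]
step 0: y = z − H·x̄ = [-12, -8]
step 0: S = H·P̄·Hᵀ + R = [171 -103; -103 188]
step 0: K = P̄·Hᵀ·S⁻¹ = [10427/21539 10410/21539; 5368/21539 -5308/21539]
step 0: x' = x̄ + K·y = [-8233/3077, -59/3077]
step 0: P' = (I − K·H)·P̄ = [26042/21539 -2594/21539; -2594/21539 6665/21539]
step 1: x̄ = F·x = [16289/3077, 979/181]
step 1: P̄ = F·P·Fᵀ + Q = [259898/21539 2599/1267; 2599/1267 9092/1267]
step 1: y = z − H·x̄ = [-52652/3077, 7766/3077]
step 1: S = H·P̄·Hᵀ + R = [156852/3077 -51194/3077; -51194/3077 766039/21539]
step 1: K = P̄·Hᵀ·S⁻¹ = [952498/2067943 908640/2067943; 8157521/33087088 -3813739/16543544]
step 1: x' = x̄ + K·y = [-3058077/2067943, 1257792/2067943]
step 1: P' = (I − K·H)·P̄ = [2315458/2067943 -205231/2067943; -205231/2067943 9799369/33087088]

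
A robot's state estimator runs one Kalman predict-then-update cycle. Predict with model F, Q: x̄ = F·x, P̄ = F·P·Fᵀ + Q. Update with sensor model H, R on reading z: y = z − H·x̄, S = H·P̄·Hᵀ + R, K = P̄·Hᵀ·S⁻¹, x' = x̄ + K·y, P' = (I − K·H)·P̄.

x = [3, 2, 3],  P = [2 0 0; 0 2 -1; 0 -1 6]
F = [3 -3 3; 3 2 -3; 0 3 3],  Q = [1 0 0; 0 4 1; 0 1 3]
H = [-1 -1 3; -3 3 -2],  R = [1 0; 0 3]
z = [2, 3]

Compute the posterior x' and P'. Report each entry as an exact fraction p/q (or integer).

x' = [10139430/1532561, 18784781/1532561, 10681506/1532561]
P' = [13064693/1532561 20059543/1532561 10935396/1532561; 20059543/1532561 31750015/1532561 17248407/1532561; 10935396/1532561 17248407/1532561 9521943/1532561]

x̄ = F·x = [12, 4, 15]
P̄ = F·P·Fᵀ + Q = [109 -63 36; -63 96 -38; 36 -38 57]
y = z − H·x̄ = [-27, 57]
S = H·P̄·Hᵀ + R = [605 -973; -973 4098]
K = P̄·Hᵀ·S⁻¹ = [-318048/1532561 -295414/1532561; -64337/1532561 191534/1532561; 382026/1532561 -34951/1532561]
x' = x̄ + K·y = [10139430/1532561, 18784781/1532561, 10681506/1532561]
P' = (I − K·H)·P̄ = [13064693/1532561 20059543/1532561 10935396/1532561; 20059543/1532561 31750015/1532561 17248407/1532561; 10935396/1532561 17248407/1532561 9521943/1532561]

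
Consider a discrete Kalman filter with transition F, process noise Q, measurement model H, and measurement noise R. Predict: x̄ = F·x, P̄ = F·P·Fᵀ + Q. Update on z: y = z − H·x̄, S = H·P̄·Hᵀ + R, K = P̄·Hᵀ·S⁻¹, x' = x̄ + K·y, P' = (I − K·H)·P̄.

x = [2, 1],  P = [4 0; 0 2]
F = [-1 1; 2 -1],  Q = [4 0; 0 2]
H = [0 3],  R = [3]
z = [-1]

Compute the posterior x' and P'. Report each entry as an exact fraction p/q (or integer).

x' = [39/61, -17/61]
P' = [310/61 -10/61; -10/61 20/61]

x̄ = F·x = [-1, 3]
P̄ = F·P·Fᵀ + Q = [10 -10; -10 20]
y = z − H·x̄ = [-10]
S = H·P̄·Hᵀ + R = [183]
K = P̄·Hᵀ·S⁻¹ = [-10/61; 20/61]
x' = x̄ + K·y = [39/61, -17/61]
P' = (I − K·H)·P̄ = [310/61 -10/61; -10/61 20/61]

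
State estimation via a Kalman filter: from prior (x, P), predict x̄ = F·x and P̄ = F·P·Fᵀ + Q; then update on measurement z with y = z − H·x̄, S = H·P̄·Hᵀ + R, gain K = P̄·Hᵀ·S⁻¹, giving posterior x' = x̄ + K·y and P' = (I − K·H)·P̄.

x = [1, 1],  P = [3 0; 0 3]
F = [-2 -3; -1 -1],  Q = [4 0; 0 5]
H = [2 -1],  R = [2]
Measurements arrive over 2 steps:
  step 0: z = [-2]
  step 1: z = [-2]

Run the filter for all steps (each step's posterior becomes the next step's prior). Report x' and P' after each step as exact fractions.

step 0: x̄ = F·x = [-5, -2]
step 0: P̄ = F·P·Fᵀ + Q = [43 15; 15 11]
step 0: y = z − H·x̄ = [6]
step 0: S = H·P̄·Hᵀ + R = [125]
step 0: K = P̄·Hᵀ·S⁻¹ = [71/125; 19/125]
step 0: x' = x̄ + K·y = [-199/125, -136/125]
step 0: P' = (I − K·H)·P̄ = [334/125 526/125; 526/125 1014/125]
step 1: x̄ = F·x = [806/125, 67/25]
step 1: P̄ = F·P·Fᵀ + Q = [17274/125 1268/25; 1268/25 121/5]
step 1: y = z − H·x̄ = [-1527/125]
step 1: S = H·P̄·Hᵀ + R = [47011/125]
step 1: K = P̄·Hᵀ·S⁻¹ = [28208/47011; 9655/47011]
step 1: x' = x̄ + K·y = [-41462/47011, 8044/47011]
step 1: P' = (I − K·H)·P̄ = [131014/47011 205612/47011; 205612/47011 391914/47011]

step 0: x' = [-199/125, -136/125], P' = [334/125 526/125; 526/125 1014/125]
step 1: x' = [-41462/47011, 8044/47011], P' = [131014/47011 205612/47011; 205612/47011 391914/47011]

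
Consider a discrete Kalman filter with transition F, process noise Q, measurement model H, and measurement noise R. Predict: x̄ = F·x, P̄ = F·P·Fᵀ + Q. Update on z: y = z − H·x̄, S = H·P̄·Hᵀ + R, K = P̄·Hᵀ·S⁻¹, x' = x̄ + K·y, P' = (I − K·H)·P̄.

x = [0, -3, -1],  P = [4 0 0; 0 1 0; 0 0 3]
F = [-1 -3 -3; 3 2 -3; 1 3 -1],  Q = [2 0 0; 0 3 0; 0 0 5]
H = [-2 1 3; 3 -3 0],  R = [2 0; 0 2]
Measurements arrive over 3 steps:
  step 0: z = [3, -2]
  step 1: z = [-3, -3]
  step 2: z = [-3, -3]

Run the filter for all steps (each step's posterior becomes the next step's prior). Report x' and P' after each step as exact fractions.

step 0: x' = [38485/8416, 133909/25248, 54299/25248], P' = [246877/8416 740125/25248 245171/25248; 740125/25248 2235421/75744 729779/75744; 245171/25248 729779/75744 261565/75744]
step 1: x' = [-238288358853/100009798799, -146031203892/100009798799, -201371663033/100009798799], P' = [338134388107/100009798799 327941317877/100009798799 113817223055/100009798799; 327941317877/100009798799 339351948281/100009798799 103886888859/100009798799; 113817223055/100009798799 103886888859/100009798799 61764160307/100009798799]
step 2: x' = [5538008163505635/1688346668520262, 7064056171887567/1688346668520262, -200611612020617/1688346668520262], P' = [50788127713424321/15195120016682358 49251701856044207/15195120016682358 17092126850363161/15195120016682358; 49251701856044207/15195120016682358 50996540926511309/15195120016682358 15587273851214875/15195120016682358; 17092126850363161/15195120016682358 15587273851214875/15195120016682358 9315406141498001/15195120016682358]

step 0: x̄ = F·x = [12, -3, -8]
step 0: P̄ = F·P·Fᵀ + Q = [42 9 -4; 9 70 27; -4 27 21]
step 0: y = z − H·x̄ = [54, -47]
step 0: S = H·P̄·Hᵀ + R = [603 -660; -660 848]
step 0: K = P̄·Hᵀ·S⁻¹ = [-703/6312 253/8416; -1999/18936 -7523/25248; 5431/18936 2867/25248]
step 0: x' = x̄ + K·y = [38485/8416, 133909/25248, 54299/25248]
step 0: P' = (I − K·H)·P̄ = [246877/8416 740125/25248 245171/25248; 740125/25248 2235421/75744 729779/75744; 245171/25248 729779/75744 261565/75744]
step 1: x̄ = F·x = [-226693/8416, 225643/12624, 462883/25248]
step 1: P̄ = F·P·Fᵀ + Q = [6190845/8416 -7395331/12624 -13575979/25248; -7395331/12624 9041989/18936 16423189/37872; -13575979/25248 16423189/37872 30453517/75744]
step 1: y = z − H·x̄ = [-3275837/25248, 1106117/8416]
step 1: S = H·P̄·Hᵀ + R = [1396572973/75744 -501442069/25248; -501442069/25248 180646365/8416]
step 1: K = P̄·Hᵀ·S⁻¹ = [-3437894586/100009798799 15289605345/100009798799; -2435010448/100009798799 -17115945606/100009798799; 30772461835/100009798799 14895501294/100009798799]
step 1: x' = x̄ + K·y = [-238288358853/100009798799, -146031203892/100009798799, -201371663033/100009798799]
step 1: P' = (I − K·H)·P̄ = [338134388107/100009798799 327941317877/100009798799 113817223055/100009798799; 327941317877/100009798799 339351948281/100009798799 103886888859/100009798799; 113817223055/100009798799 103886888859/100009798799 61764160307/100009798799]
step 2: x̄ = F·x = [1280496959628/100009798799, -402812495244/100009798799, -475010307496/100009798799]
step 2: P̄ = F·P·Fᵀ + Q = [8668714208051/100009798799 -6473234579644/100009798799 -6025613128241/100009798799; -6473234579644/100009798799 5896467258473/100009798799 5017502715796/100009798799; -6025613128241/100009798799 5017502715796/100009798799 5070807204936/100009798799]
step 2: y = z − H·x̄ = [4088807940591/100009798799, -5349957761013/100009798799]
step 2: S = H·P̄·Hᵀ + R = [214713920684943/100009798799 -227348840836854/100009798799; -227348840836854/100009798799 247804875229906/100009798799]
step 2: K = P̄·Hᵀ·S⁻¹ = [-262043254928738/7597560008341179 256070976230019/1688346668520262; -186260307983120/7597560008341179 -290806511744517/1688346668520262; 2337309643745639/7597560008341179 250808833191381/1688346668520262]
step 2: x' = x̄ + K·y = [5538008163505635/1688346668520262, 7064056171887567/1688346668520262, -200611612020617/1688346668520262]
step 2: P' = (I − K·H)·P̄ = [50788127713424321/15195120016682358 49251701856044207/15195120016682358 17092126850363161/15195120016682358; 49251701856044207/15195120016682358 50996540926511309/15195120016682358 15587273851214875/15195120016682358; 17092126850363161/15195120016682358 15587273851214875/15195120016682358 9315406141498001/15195120016682358]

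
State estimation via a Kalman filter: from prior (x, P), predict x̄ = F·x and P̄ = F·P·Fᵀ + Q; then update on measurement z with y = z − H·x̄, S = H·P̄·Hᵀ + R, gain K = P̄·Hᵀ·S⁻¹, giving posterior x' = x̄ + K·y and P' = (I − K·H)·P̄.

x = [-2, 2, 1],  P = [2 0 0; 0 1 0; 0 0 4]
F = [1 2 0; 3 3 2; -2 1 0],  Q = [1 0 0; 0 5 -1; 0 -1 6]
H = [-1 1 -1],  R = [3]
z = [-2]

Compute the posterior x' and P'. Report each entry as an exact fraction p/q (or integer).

x̄ = F·x = [2, 2, 6]
P̄ = F·P·Fᵀ + Q = [7 12 -2; 12 48 -10; -2 -10 15]
y = z − H·x̄ = [4]
S = H·P̄·Hᵀ + R = [65]
K = P̄·Hᵀ·S⁻¹ = [7/65; 46/65; -23/65]
x' = x̄ + K·y = [158/65, 314/65, 298/65]
P' = (I − K·H)·P̄ = [406/65 458/65 31/65; 458/65 1004/65 408/65; 31/65 408/65 446/65]

x' = [158/65, 314/65, 298/65]
P' = [406/65 458/65 31/65; 458/65 1004/65 408/65; 31/65 408/65 446/65]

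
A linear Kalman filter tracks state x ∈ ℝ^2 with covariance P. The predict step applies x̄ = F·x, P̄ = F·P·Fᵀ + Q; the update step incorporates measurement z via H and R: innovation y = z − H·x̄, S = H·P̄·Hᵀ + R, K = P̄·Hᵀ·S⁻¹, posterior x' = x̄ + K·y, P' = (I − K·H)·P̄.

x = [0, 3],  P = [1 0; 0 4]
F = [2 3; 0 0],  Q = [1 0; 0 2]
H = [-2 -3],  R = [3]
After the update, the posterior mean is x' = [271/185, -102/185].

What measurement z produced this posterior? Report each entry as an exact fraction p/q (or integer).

z = [-1]

x̄ = F·x = [9, 0]
P̄ = F·P·Fᵀ + Q = [41 0; 0 2]
S = H·P̄·Hᵀ + R = [185]
K = P̄·Hᵀ·S⁻¹ = [-82/185; -6/185]
x' − x̄ = [-1394/185, -102/185] = K·y
y = (KᵀK)⁻¹·Kᵀ·(x' − x̄) = [17]
z = y + H·x̄ = [17] + [-18] = [-1]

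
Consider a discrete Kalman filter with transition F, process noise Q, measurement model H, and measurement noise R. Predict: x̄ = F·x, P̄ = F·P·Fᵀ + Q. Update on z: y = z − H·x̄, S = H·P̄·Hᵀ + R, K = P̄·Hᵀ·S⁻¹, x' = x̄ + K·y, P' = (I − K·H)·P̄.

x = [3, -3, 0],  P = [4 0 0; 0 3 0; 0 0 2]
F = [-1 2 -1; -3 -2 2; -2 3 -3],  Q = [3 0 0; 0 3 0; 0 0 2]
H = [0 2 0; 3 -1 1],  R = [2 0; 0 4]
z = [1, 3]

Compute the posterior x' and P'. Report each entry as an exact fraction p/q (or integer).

x' = [4608/7537, 3035/7537, 8658/7537]
P' = [46212/52759 5451/52759 -88525/52759; 5451/52759 26108/52759 9447/52759; -88525/52759 9447/52759 349866/52759]

x̄ = F·x = [-9, -3, -15]
P̄ = F·P·Fᵀ + Q = [21 -4 32; -4 59 -6; 32 -6 63]
y = z − H·x̄ = [7, 42]
S = H·P̄·Hᵀ + R = [238 -154; -154 543]
K = P̄·Hᵀ·S⁻¹ = [5451/52759 1595/7537; 26108/52759 -11/7537; 9447/52759 2673/7537]
x' = x̄ + K·y = [4608/7537, 3035/7537, 8658/7537]
P' = (I − K·H)·P̄ = [46212/52759 5451/52759 -88525/52759; 5451/52759 26108/52759 9447/52759; -88525/52759 9447/52759 349866/52759]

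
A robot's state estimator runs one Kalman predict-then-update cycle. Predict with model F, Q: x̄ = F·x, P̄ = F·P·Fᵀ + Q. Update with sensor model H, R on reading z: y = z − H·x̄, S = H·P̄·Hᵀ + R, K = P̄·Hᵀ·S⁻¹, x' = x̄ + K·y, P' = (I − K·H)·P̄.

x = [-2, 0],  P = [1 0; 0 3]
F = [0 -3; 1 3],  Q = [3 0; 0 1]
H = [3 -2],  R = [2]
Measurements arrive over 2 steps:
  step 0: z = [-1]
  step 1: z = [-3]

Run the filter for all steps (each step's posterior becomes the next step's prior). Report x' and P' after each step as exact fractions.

step 0: x' = [-90/89, -729/712], P' = [78/89 99/89; 99/89 1327/712]
step 1: x' = [-11169/13781, 30425/124029], P' = [11202/13781 14178/13781; 14178/13781 653228/372087]

step 0: x̄ = F·x = [0, -2]
step 0: P̄ = F·P·Fᵀ + Q = [30 -27; -27 29]
step 0: y = z − H·x̄ = [-5]
step 0: S = H·P̄·Hᵀ + R = [712]
step 0: K = P̄·Hᵀ·S⁻¹ = [18/89; -139/712]
step 0: x' = x̄ + K·y = [-90/89, -729/712]
step 0: P' = (I − K·H)·P̄ = [78/89 99/89; 99/89 1327/712]
step 1: x̄ = F·x = [2187/712, -2907/712]
step 1: P̄ = F·P·Fᵀ + Q = [14079/712 -14319/712; -14319/712 18031/712]
step 1: y = z − H·x̄ = [-14511/712]
step 1: S = H·P̄·Hᵀ + R = [372087/712]
step 1: K = P̄·Hᵀ·S⁻¹ = [2625/13781; -79019/372087]
step 1: x' = x̄ + K·y = [-11169/13781, 30425/124029]
step 1: P' = (I − K·H)·P̄ = [11202/13781 14178/13781; 14178/13781 653228/372087]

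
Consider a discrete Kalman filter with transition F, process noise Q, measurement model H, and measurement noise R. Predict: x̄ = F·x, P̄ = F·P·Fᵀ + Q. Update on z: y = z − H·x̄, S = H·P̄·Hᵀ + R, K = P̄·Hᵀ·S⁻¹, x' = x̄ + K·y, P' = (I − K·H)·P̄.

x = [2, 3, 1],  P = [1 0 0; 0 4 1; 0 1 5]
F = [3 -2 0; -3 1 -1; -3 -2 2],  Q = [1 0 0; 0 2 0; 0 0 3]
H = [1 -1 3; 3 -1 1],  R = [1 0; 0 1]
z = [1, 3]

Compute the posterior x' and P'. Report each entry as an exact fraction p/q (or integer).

x' = [-19530/92237, -457832/92237, -118076/92237]
P' = [48934/92237 145261/92237 28527/92237; 145261/92237 608058/92237 155079/92237; 28527/92237 155079/92237 53852/92237]

x̄ = F·x = [0, -4, -10]
P̄ = F·P·Fᵀ + Q = [26 -15 3; -15 18 -5; 3 -5 40]
y = z − H·x̄ = [27, 9]
S = H·P̄·Hᵀ + R = [483 326; 326 411]
K = P̄·Hᵀ·S⁻¹ = [-10746/92237 30068/92237; 2440/92237 -17196/92237; 35004/92237 -15646/92237]
x' = x̄ + K·y = [-19530/92237, -457832/92237, -118076/92237]
P' = (I − K·H)·P̄ = [48934/92237 145261/92237 28527/92237; 145261/92237 608058/92237 155079/92237; 28527/92237 155079/92237 53852/92237]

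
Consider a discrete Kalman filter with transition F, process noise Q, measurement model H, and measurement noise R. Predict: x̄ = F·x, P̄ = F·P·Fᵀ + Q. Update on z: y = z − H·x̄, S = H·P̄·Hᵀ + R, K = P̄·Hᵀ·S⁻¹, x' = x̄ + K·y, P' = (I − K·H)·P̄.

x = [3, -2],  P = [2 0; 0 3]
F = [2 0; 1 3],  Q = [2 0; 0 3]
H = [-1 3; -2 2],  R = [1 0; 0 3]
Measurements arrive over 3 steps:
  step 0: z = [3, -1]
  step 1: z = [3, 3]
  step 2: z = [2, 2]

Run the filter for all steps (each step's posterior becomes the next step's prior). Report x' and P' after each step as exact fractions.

step 0: x' = [16614/5825, 11549/5825], P' = [9454/5825 3964/5825; 3964/5825 2224/5825]
step 1: x' = [166899/1512538, 3501873/3025076], P' = [2267069/1512538 1934335/3025076; 1934335/3025076 2226353/6050152]
step 2: x' = [-3792888440/5959501223, 2874025260/5959501223], P' = [8850877318/5959501223 3774847078/5959501223; 3774847078/5959501223 2177219905/5959501223]

step 0: x̄ = F·x = [6, -3]
step 0: P̄ = F·P·Fᵀ + Q = [10 4; 4 32]
step 0: y = z − H·x̄ = [18, 17]
step 0: S = H·P̄·Hᵀ + R = [275 180; 180 139]
step 0: K = P̄·Hᵀ·S⁻¹ = [2438/5825 -732/1165; 2708/5825 -232/1165]
step 0: x' = x̄ + K·y = [16614/5825, 11549/5825]
step 0: P' = (I − K·H)·P̄ = [9454/5825 3964/5825; 3964/5825 2224/5825]
step 1: x̄ = F·x = [33228/5825, 51261/5825]
step 1: P̄ = F·P·Fᵀ + Q = [49466/5825 42692/5825; 42692/5825 70729/5825]
step 1: y = z − H·x̄ = [-20616/1165, -18591/5825]
step 1: S = H·P̄·Hᵀ + R = [17428/233 36354/1165; 36354/1165 156719/5825]
step 1: K = P̄·Hᵀ·S⁻¹ = [1268867/3025076 -866601/1512538; 2810389/6050152 -547439/3025076]
step 1: x' = x̄ + K·y = [166899/1512538, 3501873/3025076]
step 1: P' = (I − K·H)·P̄ = [2267069/1512538 1934335/3025076; 1934335/3025076 2226353/6050152]
step 2: x̄ = F·x = [166899/756269, 10839417/3025076]
step 2: P̄ = F·P·Fᵀ + Q = [6046676/756269 10337143/1512538; 10337143/1512538 70467929/6050152]
step 2: y = z − H·x̄ = [-25800503/3025076, -7146745/1512538]
step 2: S = H·P̄·Hᵀ + R = [440543489/6050152 94382907/3025076; 94382907/3025076 40681807/1512538]
step 2: K = P̄·Hᵀ·S⁻¹ = [2473663916/5959501223 -3384020160/5959501223; 2756812637/5959501223 -1065084782/5959501223]
step 2: x' = x̄ + K·y = [-3792888440/5959501223, 2874025260/5959501223]
step 2: P' = (I − K·H)·P̄ = [8850877318/5959501223 3774847078/5959501223; 3774847078/5959501223 2177219905/5959501223]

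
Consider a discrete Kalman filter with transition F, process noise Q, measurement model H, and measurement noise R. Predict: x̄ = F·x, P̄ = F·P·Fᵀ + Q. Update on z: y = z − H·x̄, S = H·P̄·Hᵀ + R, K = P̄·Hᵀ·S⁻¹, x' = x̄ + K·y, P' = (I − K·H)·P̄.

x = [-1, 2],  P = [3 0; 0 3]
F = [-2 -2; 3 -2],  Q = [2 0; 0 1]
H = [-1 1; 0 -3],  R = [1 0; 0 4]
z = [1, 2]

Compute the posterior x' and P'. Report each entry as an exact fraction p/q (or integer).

x̄ = F·x = [-2, -7]
P̄ = F·P·Fᵀ + Q = [26 -6; -6 40]
y = z − H·x̄ = [6, -19]
S = H·P̄·Hᵀ + R = [79 -138; -138 364]
K = P̄·Hᵀ·S⁻¹ = [-2291/2428 -1497/4856; 23/1214 -783/2428]
x' = x̄ + K·y = [-8761/4856, -1843/2428]
P' = (I − K·H)·P̄ = [3289/2428 499/1214; 499/1214 261/607]

x' = [-8761/4856, -1843/2428]
P' = [3289/2428 499/1214; 499/1214 261/607]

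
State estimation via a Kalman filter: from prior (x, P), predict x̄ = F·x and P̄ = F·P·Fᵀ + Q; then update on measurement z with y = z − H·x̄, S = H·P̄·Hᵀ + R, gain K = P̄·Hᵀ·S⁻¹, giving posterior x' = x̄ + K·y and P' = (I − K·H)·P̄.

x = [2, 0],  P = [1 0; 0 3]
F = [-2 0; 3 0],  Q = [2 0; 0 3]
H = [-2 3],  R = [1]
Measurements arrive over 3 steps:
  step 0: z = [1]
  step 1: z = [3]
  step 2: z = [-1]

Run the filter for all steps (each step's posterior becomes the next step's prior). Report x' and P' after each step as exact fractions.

step 0: x̄ = F·x = [-4, 6]
step 0: P̄ = F·P·Fᵀ + Q = [6 -6; -6 12]
step 0: y = z − H·x̄ = [-25]
step 0: S = H·P̄·Hᵀ + R = [205]
step 0: K = P̄·Hᵀ·S⁻¹ = [-6/41; 48/205]
step 0: x' = x̄ + K·y = [-14/41, 6/41]
step 0: P' = (I − K·H)·P̄ = [66/41 42/41; 42/41 156/205]
step 1: x̄ = F·x = [28/41, -42/41]
step 1: P̄ = F·P·Fᵀ + Q = [346/41 -396/41; -396/41 717/41]
step 1: y = z − H·x̄ = [305/41]
step 1: S = H·P̄·Hᵀ + R = [12630/41]
step 1: K = P̄·Hᵀ·S⁻¹ = [-188/1263; 981/4210]
step 1: x' = x̄ + K·y = [-536/1263, 597/842]
step 1: P' = (I − K·H)·P̄ = [2038/1263 432/421; 432/421 3207/4210]
step 2: x̄ = F·x = [1072/1263, -536/421]
step 2: P̄ = F·P·Fᵀ + Q = [10678/1263 -4076/421; -4076/421 7377/421]
step 2: y = z − H·x̄ = [5705/1263]
step 2: S = H·P̄·Hᵀ + R = [389890/1263]
step 2: K = P̄·Hᵀ·S⁻¹ = [-5804/38989; 90849/389890]
step 2: x' = x̄ + K·y = [6876/38989, -17205/77978]
step 2: P' = (I − K·H)·P̄ = [62914/38989 40008/38989; 40008/38989 297003/389890]

step 0: x' = [-14/41, 6/41], P' = [66/41 42/41; 42/41 156/205]
step 1: x' = [-536/1263, 597/842], P' = [2038/1263 432/421; 432/421 3207/4210]
step 2: x' = [6876/38989, -17205/77978], P' = [62914/38989 40008/38989; 40008/38989 297003/389890]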